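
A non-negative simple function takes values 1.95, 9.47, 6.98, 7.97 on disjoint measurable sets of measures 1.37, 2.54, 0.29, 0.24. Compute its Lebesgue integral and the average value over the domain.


Step 1: Integral = sum(value_i * measure_i)
= 1.95*1.37 + 9.47*2.54 + 6.98*0.29 + 7.97*0.24
= 2.6715 + 24.0538 + 2.0242 + 1.9128
= 30.6623
Step 2: Total measure of domain = 1.37 + 2.54 + 0.29 + 0.24 = 4.44
Step 3: Average value = 30.6623 / 4.44 = 6.905923


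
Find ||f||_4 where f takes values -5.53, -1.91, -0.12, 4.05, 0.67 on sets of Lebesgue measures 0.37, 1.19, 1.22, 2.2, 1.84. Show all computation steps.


Step 1: Compute |f_i|^4 for each value:
  |-5.53|^4 = 935.191445
  |-1.91|^4 = 13.308634
  |-0.12|^4 = 2.073600e-04
  |4.05|^4 = 269.042006
  |0.67|^4 = 0.201511
Step 2: Multiply by measures and sum:
  935.191445 * 0.37 = 346.020835
  13.308634 * 1.19 = 15.837274
  2.073600e-04 * 1.22 = 2.529792e-04
  269.042006 * 2.2 = 591.892414
  0.201511 * 1.84 = 0.370781
Sum = 346.020835 + 15.837274 + 2.529792e-04 + 591.892414 + 0.370781 = 954.121556
Step 3: Take the p-th root:
||f||_4 = (954.121556)^(1/4) = 5.557775


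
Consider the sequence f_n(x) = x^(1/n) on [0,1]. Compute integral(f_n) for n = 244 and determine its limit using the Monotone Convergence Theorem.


At n = 244: f_244(x) = x^(1/244).
Step 1: integral(x^(1/244), 0, 1) = [x^(1/244+1) / (1/244+1)] from 0 to 1
     = 1 / (1/244 + 1) = 1 / ((244+1)/244) = 244/(244+1)
     = 244/245 = 0.995918
Step 2: As n -> infinity, f_n(x) = x^(1/n) -> 1 for x in (0,1], and f_n is increasing in n.
By MCT, lim_n integral(f_n) = integral(lim_n f_n) = integral(1, 0, 1) = 1.
Step 3: Verify convergence: 244/245 = 0.995918 -> 1


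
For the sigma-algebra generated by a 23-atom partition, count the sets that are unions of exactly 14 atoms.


Each element of F is a union of some subset of the 23 atoms.
Elements that are unions of exactly 14 atoms correspond to 14-element subsets of the 23 atoms.
Count = C(23, 14) = 23! / (14! * 9!) = 817190.


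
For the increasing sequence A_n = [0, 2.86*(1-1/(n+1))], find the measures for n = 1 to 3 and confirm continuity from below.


By continuity of measure from below: if A_n increases to A, then m(A_n) -> m(A).
Here A = [0, 2.86], so m(A) = 2.86
Step 1: a_1 = 2.86*(1 - 1/2) = 1.43, m(A_1) = 1.43
Step 2: a_2 = 2.86*(1 - 1/3) = 1.9067, m(A_2) = 1.9067
Step 3: a_3 = 2.86*(1 - 1/4) = 2.145, m(A_3) = 2.145
Limit: m(A_n) -> m([0,2.86]) = 2.86


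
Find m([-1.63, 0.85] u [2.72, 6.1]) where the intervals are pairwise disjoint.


For pairwise disjoint intervals, m(union) = sum of lengths.
= (0.85 - -1.63) + (6.1 - 2.72)
= 2.48 + 3.38
= 5.86


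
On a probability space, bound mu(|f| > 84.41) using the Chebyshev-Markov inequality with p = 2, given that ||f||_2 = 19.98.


Chebyshev/Markov inequality: mu(|f| > eps) <= (||f||_p / eps)^p
Step 1: ||f||_2 / eps = 19.98 / 84.41 = 0.236702
Step 2: Raise to power p = 2:
  (0.236702)^2 = 0.056028
Step 3: Therefore mu(|f| > 84.41) <= 0.056028


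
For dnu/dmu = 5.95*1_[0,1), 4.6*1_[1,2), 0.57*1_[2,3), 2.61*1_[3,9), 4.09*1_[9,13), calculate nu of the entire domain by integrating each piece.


Integrate each piece of the Radon-Nikodym derivative:
Step 1: integral_0^1 5.95 dx = 5.95*(1-0) = 5.95*1 = 5.95
Step 2: integral_1^2 4.6 dx = 4.6*(2-1) = 4.6*1 = 4.6
Step 3: integral_2^3 0.57 dx = 0.57*(3-2) = 0.57*1 = 0.57
Step 4: integral_3^9 2.61 dx = 2.61*(9-3) = 2.61*6 = 15.66
Step 5: integral_9^13 4.09 dx = 4.09*(13-9) = 4.09*4 = 16.36
Total: 5.95 + 4.6 + 0.57 + 15.66 + 16.36 = 43.14


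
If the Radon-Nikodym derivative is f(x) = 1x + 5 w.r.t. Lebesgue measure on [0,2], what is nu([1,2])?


nu(A) = integral_A (dnu/dmu) dmu = integral_1^2 (1x + 5) dx
Step 1: Antiderivative F(x) = (1/2)x^2 + 5x
Step 2: F(2) = (1/2)*2^2 + 5*2 = 2 + 10 = 12
Step 3: F(1) = (1/2)*1^2 + 5*1 = 0.5 + 5 = 5.5
Step 4: nu([1,2]) = F(2) - F(1) = 12 - 5.5 = 6.5


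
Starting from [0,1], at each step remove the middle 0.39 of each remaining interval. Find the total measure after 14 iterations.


Step 1: At each step, fraction remaining = 1 - 0.39 = 0.61
Step 2: After 14 steps, measure = (0.61)^14
Result = 9.876833e-04


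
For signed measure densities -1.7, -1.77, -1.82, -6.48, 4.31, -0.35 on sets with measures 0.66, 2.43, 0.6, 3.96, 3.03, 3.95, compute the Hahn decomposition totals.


Step 1: Compute signed measure on each set:
  Set 1: -1.7 * 0.66 = -1.122
  Set 2: -1.77 * 2.43 = -4.3011
  Set 3: -1.82 * 0.6 = -1.092
  Set 4: -6.48 * 3.96 = -25.6608
  Set 5: 4.31 * 3.03 = 13.0593
  Set 6: -0.35 * 3.95 = -1.3825
Step 2: Total signed measure = (-1.122) + (-4.3011) + (-1.092) + (-25.6608) + (13.0593) + (-1.3825)
     = -20.4991
Step 3: Positive part mu+(X) = sum of positive contributions = 13.0593
Step 4: Negative part mu-(X) = |sum of negative contributions| = 33.5584


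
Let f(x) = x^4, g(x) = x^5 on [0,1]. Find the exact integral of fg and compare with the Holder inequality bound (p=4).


Step 1: Exact integral of f*g = integral(x^9, 0, 1) = 1/10
     = 0.1
Step 2: Holder bound with p=4, q=1.333333:
  ||f||_p = (integral x^16 dx)^(1/4) = (1/17)^(1/4) = 0.492479
  ||g||_q = (integral x^6.666667 dx)^(1/1.333333) = (1/7.666667)^(1/1.333333) = 0.217043
Step 3: Holder bound = ||f||_p * ||g||_q = 0.492479 * 0.217043 = 0.106889
Verification: 0.1 <= 0.106889 (Holder holds)


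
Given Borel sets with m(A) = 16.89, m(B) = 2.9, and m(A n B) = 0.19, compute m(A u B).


By inclusion-exclusion: m(A u B) = m(A) + m(B) - m(A n B)
= 16.89 + 2.9 - 0.19
= 19.6


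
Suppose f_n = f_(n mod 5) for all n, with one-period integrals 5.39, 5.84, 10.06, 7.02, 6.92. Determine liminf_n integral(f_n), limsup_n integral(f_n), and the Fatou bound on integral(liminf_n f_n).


The sequence (integral(f_n)) is periodic with period 5, repeating the values 5.39, 5.84, 10.06, 7.02, 6.92 indefinitely.
Step 1: For a periodic sequence, every tail (a_m, a_(m+1), ...) contains all 5 period values infinitely often.
Step 2: Hence inf of every tail = min of the period values = min(5.39, 5.84, 10.06, 7.02, 6.92) = 5.39.
        liminf_n integral(f_n) = sup over m of (inf of tail from m) = 5.39.
Step 3: Similarly sup of every tail = max of the period values = 10.06.
        limsup_n integral(f_n) = 10.06.
Step 4: Fatou's lemma: integral(liminf_n f_n) <= liminf_n integral(f_n) = 5.39.
        So the integral of the pointwise liminf is at most 5.39.


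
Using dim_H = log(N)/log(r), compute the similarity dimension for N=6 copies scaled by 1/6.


For a self-similar set with N copies scaled by 1/r:
dim_H = log(N)/log(r) = log(6)/log(6)
= 1.791759/1.791759
= 1


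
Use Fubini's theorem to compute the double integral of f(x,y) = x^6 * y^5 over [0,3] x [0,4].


By Fubini's theorem, the double integral factors as a product of single integrals:
Step 1: integral_0^3 x^6 dx = [x^7/7] from 0 to 3
     = 3^7/7 = 312.428571
Step 2: integral_0^4 y^5 dy = [y^6/6] from 0 to 4
     = 4^6/6 = 682.666667
Step 3: Double integral = 312.428571 * 682.666667 = 213284.571429


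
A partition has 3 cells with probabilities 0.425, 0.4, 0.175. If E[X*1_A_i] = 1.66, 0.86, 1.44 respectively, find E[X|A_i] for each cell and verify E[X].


For each cell A_i: E[X|A_i] = E[X*1_A_i] / P(A_i)
Step 1: E[X|A_1] = 1.66 / 0.425 = 3.905882
Step 2: E[X|A_2] = 0.86 / 0.4 = 2.15
Step 3: E[X|A_3] = 1.44 / 0.175 = 8.228571
Verification: E[X] = sum E[X*1_A_i] = 1.66 + 0.86 + 1.44 = 3.96


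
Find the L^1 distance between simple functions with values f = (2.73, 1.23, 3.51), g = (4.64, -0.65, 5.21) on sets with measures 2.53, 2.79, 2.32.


Step 1: Compute differences f_i - g_i:
  2.73 - 4.64 = -1.91
  1.23 - -0.65 = 1.88
  3.51 - 5.21 = -1.7
Step 2: Compute |diff|^1 * measure for each set:
  |-1.91|^1 * 2.53 = 1.91 * 2.53 = 4.8323
  |1.88|^1 * 2.79 = 1.88 * 2.79 = 5.2452
  |-1.7|^1 * 2.32 = 1.7 * 2.32 = 3.944
Step 3: Sum = 14.0215
Step 4: ||f-g||_1 = (14.0215)^(1/1) = 14.0215


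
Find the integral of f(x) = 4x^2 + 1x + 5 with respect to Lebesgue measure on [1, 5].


The Lebesgue integral of a Riemann-integrable function agrees with the Riemann integral.
Antiderivative F(x) = (4/3)x^3 + (1/2)x^2 + 5x
F(5) = (4/3)*5^3 + (1/2)*5^2 + 5*5
     = (4/3)*125 + (1/2)*25 + 5*5
     = 166.666667 + 12.5 + 25
     = 204.166667
F(1) = 6.833333
Integral = F(5) - F(1) = 204.166667 - 6.833333 = 197.333333


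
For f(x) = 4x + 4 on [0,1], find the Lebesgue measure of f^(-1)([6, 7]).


f^(-1)([6, 7]) = {x : 6 <= 4x + 4 <= 7}
Solving: (6 - 4)/4 <= x <= (7 - 4)/4
= [0.5, 0.75]
Intersecting with [0,1]: [0.5, 0.75]
Measure = 0.75 - 0.5 = 0.25


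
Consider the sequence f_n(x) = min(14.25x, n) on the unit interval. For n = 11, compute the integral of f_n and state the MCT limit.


f(x) = 14.25x on [0,1]; f_n(x) = min(14.25x, n). At n = 11:
Step 1: f(x) reaches 11 at x = 11/14.25 = 0.77193
Step 2: integral(f_11) = integral(14.25x, 0, 0.77193) + integral(11, 0.77193, 1)
       = 14.25*0.77193^2/2 + 11*(1 - 0.77193)
       = 4.245614 + 2.508772
       = 6.754386
Step 3: As n -> infinity, f_n increases to f, so by MCT integral(f_n) -> integral(f) = 14.25/2 = 7.125.
Convergence: integral(f_11) = 6.754386 -> 7.125 as n -> infinity


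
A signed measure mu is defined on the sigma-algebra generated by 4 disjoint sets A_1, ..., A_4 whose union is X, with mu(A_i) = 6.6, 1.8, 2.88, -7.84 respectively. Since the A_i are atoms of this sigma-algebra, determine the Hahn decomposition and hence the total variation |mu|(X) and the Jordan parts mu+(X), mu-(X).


Step 1: Every measurable set is a union of atoms (the cells / points), so a Hahn decomposition is
  obtained by grouping atoms by sign: P = union of atoms with mu > 0, N = union of the remaining atoms.
  Atoms in P (indices): 1, 2, 3;  atoms in N (indices): 4
  Positive values: 6.6, 1.8, 2.88
  Negative values: -7.84
Step 2: mu+(X) = mu(P) = sum of positive atom values = 11.28
Step 3: mu-(X) = -mu(N) = sum of |negative atom values| = 7.84
Step 4: |mu|(X) = mu+(X) + mu-(X) = 11.28 + 7.84 = 19.12


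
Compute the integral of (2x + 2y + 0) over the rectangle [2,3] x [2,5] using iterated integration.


By Fubini, integrate in x first, then y.
Step 1: Fix y, integrate over x in [2,3]:
  integral(2x + 2y + 0, x=2..3)
  = 2*(3^2 - 2^2)/2 + (2y + 0)*(3 - 2)
  = 5 + (2y + 0)*1
  = 5 + 2y + 0
  = 5 + 2y
Step 2: Integrate over y in [2,5]:
  integral(5 + 2y, y=2..5)
  = 5*3 + 2*(5^2 - 2^2)/2
  = 15 + 21
  = 36


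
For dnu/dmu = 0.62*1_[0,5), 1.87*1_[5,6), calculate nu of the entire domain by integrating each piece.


Integrate each piece of the Radon-Nikodym derivative:
Step 1: integral_0^5 0.62 dx = 0.62*(5-0) = 0.62*5 = 3.1
Step 2: integral_5^6 1.87 dx = 1.87*(6-5) = 1.87*1 = 1.87
Total: 3.1 + 1.87 = 4.97


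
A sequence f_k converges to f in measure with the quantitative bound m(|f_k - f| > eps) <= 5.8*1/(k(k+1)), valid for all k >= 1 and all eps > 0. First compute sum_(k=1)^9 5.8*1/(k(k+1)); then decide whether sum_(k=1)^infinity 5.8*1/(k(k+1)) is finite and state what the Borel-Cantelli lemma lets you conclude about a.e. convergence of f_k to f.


Step 1: List the terms 5.8*1/(k(k+1)) for k = 1 to 9:
  k=1: 2.9
  k=2: 0.966667
  k=3: 0.483333
  k=4: 0.29
  k=5: 0.193333
  k=6: 0.138095
  k=7: 0.103571
  k=8: 0.080556
  k=9: 0.064444
Step 2: Partial sum = 2.9 + 0.966667 + 0.483333 + 0.29 + 0.193333 + 0.138095 + 0.103571 + 0.080556 + 0.064444
     = 5.22
Step 3: The full series sum_(k>=1) 5.8*1/(k(k+1)) converges (telescoping series sum 1/(k(k+1)) = 1; a constant multiple of a convergent series converges).
Step 4: Fix eps > 0. Since sum_k m(|f_k - f| > eps) < infinity, the Borel-Cantelli lemma gives
        m(limsup_k {|f_k - f| > eps}) = 0, i.e. for a.e. x, |f_k(x) - f(x)| <= eps for all large k.
        Applying this with eps = 1/j for j = 1, 2, ... and intersecting the countably many full-measure sets,
        for a.e. x we get limsup_k |f_k(x) - f(x)| <= 1/j for every j, hence f_k -> f almost everywhere.
Conclusion: series converges; Borel-Cantelli yields f_k -> f a.e.


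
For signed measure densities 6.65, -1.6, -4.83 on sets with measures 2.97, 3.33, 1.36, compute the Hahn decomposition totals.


Step 1: Compute signed measure on each set:
  Set 1: 6.65 * 2.97 = 19.7505
  Set 2: -1.6 * 3.33 = -5.328
  Set 3: -4.83 * 1.36 = -6.5688
Step 2: Total signed measure = (19.7505) + (-5.328) + (-6.5688)
     = 7.8537
Step 3: Positive part mu+(X) = sum of positive contributions = 19.7505
Step 4: Negative part mu-(X) = |sum of negative contributions| = 11.8968


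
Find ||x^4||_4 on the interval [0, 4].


Step 1: ||f||_4 = (integral_0^4 |x^4|^4 dx)^(1/4)
     = (integral_0^4 x^16 dx)^(1/4)
Step 2: integral_0^4 x^16 dx = [x^17/(17)] from 0 to 4 = 4^17/17
     = 17179869184/17 = 1.010581e+09
Step 3: ||f||_4 = (1.010581e+09)^(1/4) = 178.296465


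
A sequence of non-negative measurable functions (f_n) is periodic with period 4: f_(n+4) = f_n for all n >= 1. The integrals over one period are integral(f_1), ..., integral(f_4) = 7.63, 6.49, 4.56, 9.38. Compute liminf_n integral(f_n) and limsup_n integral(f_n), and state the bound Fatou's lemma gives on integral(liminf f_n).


The sequence (integral(f_n)) is periodic with period 4, repeating the values 7.63, 6.49, 4.56, 9.38 indefinitely.
Step 1: For a periodic sequence, every tail (a_m, a_(m+1), ...) contains all 4 period values infinitely often.
Step 2: Hence inf of every tail = min of the period values = min(7.63, 6.49, 4.56, 9.38) = 4.56.
        liminf_n integral(f_n) = sup over m of (inf of tail from m) = 4.56.
Step 3: Similarly sup of every tail = max of the period values = 9.38.
        limsup_n integral(f_n) = 9.38.
Step 4: Fatou's lemma: integral(liminf_n f_n) <= liminf_n integral(f_n) = 4.56.
        So the integral of the pointwise liminf is at most 4.56.


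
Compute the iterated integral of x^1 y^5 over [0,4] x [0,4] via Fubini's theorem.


By Fubini's theorem, the double integral factors as a product of single integrals:
Step 1: integral_0^4 x^1 dx = [x^2/2] from 0 to 4
     = 4^2/2 = 8
Step 2: integral_0^4 y^5 dy = [y^6/6] from 0 to 4
     = 4^6/6 = 682.666667
Step 3: Double integral = 8 * 682.666667 = 5461.333333


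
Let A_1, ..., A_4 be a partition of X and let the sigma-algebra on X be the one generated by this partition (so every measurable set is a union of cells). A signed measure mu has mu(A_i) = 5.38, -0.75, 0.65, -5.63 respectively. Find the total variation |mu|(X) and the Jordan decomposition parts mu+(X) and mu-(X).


Step 1: Every measurable set is a union of atoms (the cells / points), so a Hahn decomposition is
  obtained by grouping atoms by sign: P = union of atoms with mu > 0, N = union of the remaining atoms.
  Atoms in P (indices): 1, 3;  atoms in N (indices): 2, 4
  Positive values: 5.38, 0.65
  Negative values: -0.75, -5.63
Step 2: mu+(X) = mu(P) = sum of positive atom values = 6.03
Step 3: mu-(X) = -mu(N) = sum of |negative atom values| = 6.38
Step 4: |mu|(X) = mu+(X) + mu-(X) = 6.03 + 6.38 = 12.41


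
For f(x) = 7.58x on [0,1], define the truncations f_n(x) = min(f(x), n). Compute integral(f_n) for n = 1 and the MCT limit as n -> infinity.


f(x) = 7.58x on [0,1]; f_n(x) = min(7.58x, n). At n = 1:
Step 1: f(x) reaches 1 at x = 1/7.58 = 0.131926
Step 2: integral(f_1) = integral(7.58x, 0, 0.131926) + integral(1, 0.131926, 1)
       = 7.58*0.131926^2/2 + 1*(1 - 0.131926)
       = 0.065963 + 0.868074
       = 0.934037
Step 3: As n -> infinity, f_n increases to f, so by MCT integral(f_n) -> integral(f) = 7.58/2 = 3.79.
Convergence: integral(f_1) = 0.934037 -> 3.79 as n -> infinity


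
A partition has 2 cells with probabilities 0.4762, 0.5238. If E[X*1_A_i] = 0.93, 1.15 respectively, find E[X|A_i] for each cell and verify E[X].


For each cell A_i: E[X|A_i] = E[X*1_A_i] / P(A_i)
Step 1: E[X|A_1] = 0.93 / 0.4762 = 1.952961
Step 2: E[X|A_2] = 1.15 / 0.5238 = 2.195494
Verification: E[X] = sum E[X*1_A_i] = 0.93 + 1.15 = 2.08


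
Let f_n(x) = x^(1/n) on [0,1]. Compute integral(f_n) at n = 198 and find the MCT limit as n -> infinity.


At n = 198: f_198(x) = x^(1/198).
Step 1: integral(x^(1/198), 0, 1) = [x^(1/198+1) / (1/198+1)] from 0 to 1
     = 1 / (1/198 + 1) = 1 / ((198+1)/198) = 198/(198+1)
     = 198/199 = 0.994975
Step 2: As n -> infinity, f_n(x) = x^(1/n) -> 1 for x in (0,1], and f_n is increasing in n.
By MCT, lim_n integral(f_n) = integral(lim_n f_n) = integral(1, 0, 1) = 1.
Step 3: Verify convergence: 198/199 = 0.994975 -> 1


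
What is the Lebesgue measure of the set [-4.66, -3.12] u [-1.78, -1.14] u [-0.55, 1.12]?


For pairwise disjoint intervals, m(union) = sum of lengths.
= (-3.12 - -4.66) + (-1.14 - -1.78) + (1.12 - -0.55)
= 1.54 + 0.64 + 1.67
= 3.85


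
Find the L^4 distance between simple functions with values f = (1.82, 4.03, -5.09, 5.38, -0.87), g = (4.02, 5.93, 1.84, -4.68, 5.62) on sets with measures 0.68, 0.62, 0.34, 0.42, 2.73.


Step 1: Compute differences f_i - g_i:
  1.82 - 4.02 = -2.2
  4.03 - 5.93 = -1.9
  -5.09 - 1.84 = -6.93
  5.38 - -4.68 = 10.06
  -0.87 - 5.62 = -6.49
Step 2: Compute |diff|^4 * measure for each set:
  |-2.2|^4 * 0.68 = 23.4256 * 0.68 = 15.929408
  |-1.9|^4 * 0.62 = 13.0321 * 0.62 = 8.079902
  |-6.93|^4 * 0.34 = 2306.39102 * 0.34 = 784.172947
  |10.06|^4 * 0.42 = 10242.168653 * 0.42 = 4301.710834
  |-6.49|^4 * 2.73 = 1774.102824 * 2.73 = 4843.30071
Step 3: Sum = 9953.193801
Step 4: ||f-g||_4 = (9953.193801)^(1/4) = 9.988278


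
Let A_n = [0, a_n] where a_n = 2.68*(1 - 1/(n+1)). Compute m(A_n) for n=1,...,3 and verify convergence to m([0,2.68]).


By continuity of measure from below: if A_n increases to A, then m(A_n) -> m(A).
Here A = [0, 2.68], so m(A) = 2.68
Step 1: a_1 = 2.68*(1 - 1/2) = 1.34, m(A_1) = 1.34
Step 2: a_2 = 2.68*(1 - 1/3) = 1.7867, m(A_2) = 1.7867
Step 3: a_3 = 2.68*(1 - 1/4) = 2.01, m(A_3) = 2.01
Limit: m(A_n) -> m([0,2.68]) = 2.68


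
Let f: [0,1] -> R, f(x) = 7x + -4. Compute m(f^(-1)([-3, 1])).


f^(-1)([-3, 1]) = {x : -3 <= 7x + -4 <= 1}
Solving: (-3 - -4)/7 <= x <= (1 - -4)/7
= [0.142857, 0.714286]
Intersecting with [0,1]: [0.142857, 0.714286]
Measure = 0.714286 - 0.142857 = 0.571429


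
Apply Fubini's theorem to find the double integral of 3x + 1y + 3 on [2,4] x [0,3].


By Fubini, integrate in x first, then y.
Step 1: Fix y, integrate over x in [2,4]:
  integral(3x + 1y + 3, x=2..4)
  = 3*(4^2 - 2^2)/2 + (1y + 3)*(4 - 2)
  = 18 + (1y + 3)*2
  = 18 + 2y + 6
  = 24 + 2y
Step 2: Integrate over y in [0,3]:
  integral(24 + 2y, y=0..3)
  = 24*3 + 2*(3^2 - 0^2)/2
  = 72 + 9
  = 81


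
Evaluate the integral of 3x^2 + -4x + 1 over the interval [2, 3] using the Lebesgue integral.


The Lebesgue integral of a Riemann-integrable function agrees with the Riemann integral.
Antiderivative F(x) = (3/3)x^3 + (-4/2)x^2 + 1x
F(3) = (3/3)*3^3 + (-4/2)*3^2 + 1*3
     = (3/3)*27 + (-4/2)*9 + 1*3
     = 27 + -18 + 3
     = 12
F(2) = 2
Integral = F(3) - F(2) = 12 - 2 = 10


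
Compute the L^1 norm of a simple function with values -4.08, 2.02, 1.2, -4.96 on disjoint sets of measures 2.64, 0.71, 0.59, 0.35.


Step 1: Compute |f_i|^1 for each value:
  |-4.08|^1 = 4.08
  |2.02|^1 = 2.02
  |1.2|^1 = 1.2
  |-4.96|^1 = 4.96
Step 2: Multiply by measures and sum:
  4.08 * 2.64 = 10.7712
  2.02 * 0.71 = 1.4342
  1.2 * 0.59 = 0.708
  4.96 * 0.35 = 1.736
Sum = 10.7712 + 1.4342 + 0.708 + 1.736 = 14.6494
Step 3: Take the p-th root:
||f||_1 = (14.6494)^(1/1) = 14.6494


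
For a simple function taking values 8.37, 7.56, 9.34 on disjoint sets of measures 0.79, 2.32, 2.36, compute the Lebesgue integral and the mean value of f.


Step 1: Integral = sum(value_i * measure_i)
= 8.37*0.79 + 7.56*2.32 + 9.34*2.36
= 6.6123 + 17.5392 + 22.0424
= 46.1939
Step 2: Total measure of domain = 0.79 + 2.32 + 2.36 = 5.47
Step 3: Average value = 46.1939 / 5.47 = 8.444954


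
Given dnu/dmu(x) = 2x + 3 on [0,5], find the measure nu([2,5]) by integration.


nu(A) = integral_A (dnu/dmu) dmu = integral_2^5 (2x + 3) dx
Step 1: Antiderivative F(x) = (2/2)x^2 + 3x
Step 2: F(5) = (2/2)*5^2 + 3*5 = 25 + 15 = 40
Step 3: F(2) = (2/2)*2^2 + 3*2 = 4 + 6 = 10
Step 4: nu([2,5]) = F(5) - F(2) = 40 - 10 = 30


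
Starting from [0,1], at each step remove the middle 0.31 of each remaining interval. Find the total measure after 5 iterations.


Step 1: At each step, fraction remaining = 1 - 0.31 = 0.69
Step 2: After 5 steps, measure = (0.69)^5
Step 3: Computing the power step by step:
  After step 1: 0.69
  After step 2: 0.4761
  After step 3: 0.328509
  After step 4: 0.226671
  After step 5: 0.156403
Result = 0.156403


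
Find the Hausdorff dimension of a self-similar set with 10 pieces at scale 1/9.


For a self-similar set with N copies scaled by 1/r:
dim_H = log(N)/log(r) = log(10)/log(9)
= 2.302585/2.197225
= 1.047952


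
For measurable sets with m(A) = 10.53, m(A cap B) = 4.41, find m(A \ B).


m(A \ B) = m(A) - m(A n B)
= 10.53 - 4.41
= 6.12


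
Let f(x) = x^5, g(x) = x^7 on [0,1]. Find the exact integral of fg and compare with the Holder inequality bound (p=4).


Step 1: Exact integral of f*g = integral(x^12, 0, 1) = 1/13
     = 0.076923
Step 2: Holder bound with p=4, q=1.333333:
  ||f||_p = (integral x^20 dx)^(1/4) = (1/21)^(1/4) = 0.467138
  ||g||_q = (integral x^9.333333 dx)^(1/1.333333) = (1/10.333333)^(1/1.333333) = 0.173508
Step 3: Holder bound = ||f||_p * ||g||_q = 0.467138 * 0.173508 = 0.081052
Verification: 0.076923 <= 0.081052 (Holder holds)


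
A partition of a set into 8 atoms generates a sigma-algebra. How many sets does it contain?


Each element of the sigma-algebra is a union of some subset of the 8 atoms.
The number of such subsets is 2^8 = 256.


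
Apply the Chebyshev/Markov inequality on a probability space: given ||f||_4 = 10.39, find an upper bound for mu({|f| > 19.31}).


Chebyshev/Markov inequality: mu(|f| > eps) <= (||f||_p / eps)^p
Step 1: ||f||_4 / eps = 10.39 / 19.31 = 0.538063
Step 2: Raise to power p = 4:
  (0.538063)^4 = 0.083817
Step 3: Therefore mu(|f| > 19.31) <= 0.083817


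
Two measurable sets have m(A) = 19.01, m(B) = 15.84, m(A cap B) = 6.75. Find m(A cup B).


By inclusion-exclusion: m(A u B) = m(A) + m(B) - m(A n B)
= 19.01 + 15.84 - 6.75
= 28.1


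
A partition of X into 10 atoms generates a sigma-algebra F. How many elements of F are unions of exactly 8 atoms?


Each element of F is a union of some subset of the 10 atoms.
Elements that are unions of exactly 8 atoms correspond to 8-element subsets of the 10 atoms.
Count = C(10, 8) = 10! / (8! * 2!) = 45.


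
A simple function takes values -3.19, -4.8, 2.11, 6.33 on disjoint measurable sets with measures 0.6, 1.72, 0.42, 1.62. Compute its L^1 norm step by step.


Step 1: Compute |f_i|^1 for each value:
  |-3.19|^1 = 3.19
  |-4.8|^1 = 4.8
  |2.11|^1 = 2.11
  |6.33|^1 = 6.33
Step 2: Multiply by measures and sum:
  3.19 * 0.6 = 1.914
  4.8 * 1.72 = 8.256
  2.11 * 0.42 = 0.8862
  6.33 * 1.62 = 10.2546
Sum = 1.914 + 8.256 + 0.8862 + 10.2546 = 21.3108
Step 3: Take the p-th root:
||f||_1 = (21.3108)^(1/1) = 21.3108


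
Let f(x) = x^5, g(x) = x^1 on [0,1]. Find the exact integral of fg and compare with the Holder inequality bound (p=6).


Step 1: Exact integral of f*g = integral(x^6, 0, 1) = 1/7
     = 0.142857
Step 2: Holder bound with p=6, q=1.2:
  ||f||_p = (integral x^30 dx)^(1/6) = (1/31)^(1/6) = 0.564209
  ||g||_q = (integral x^1.2 dx)^(1/1.2) = (1/2.2)^(1/1.2) = 0.518379
Step 3: Holder bound = ||f||_p * ||g||_q = 0.564209 * 0.518379 = 0.292474
Verification: 0.142857 <= 0.292474 (Holder holds)


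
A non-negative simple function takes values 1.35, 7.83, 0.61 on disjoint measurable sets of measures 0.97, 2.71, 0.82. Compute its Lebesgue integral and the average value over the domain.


Step 1: Integral = sum(value_i * measure_i)
= 1.35*0.97 + 7.83*2.71 + 0.61*0.82
= 1.3095 + 21.2193 + 0.5002
= 23.029
Step 2: Total measure of domain = 0.97 + 2.71 + 0.82 = 4.5
Step 3: Average value = 23.029 / 4.5 = 5.117556


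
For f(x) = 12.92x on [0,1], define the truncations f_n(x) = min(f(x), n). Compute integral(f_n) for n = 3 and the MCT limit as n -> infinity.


f(x) = 12.92x on [0,1]; f_n(x) = min(12.92x, n). At n = 3:
Step 1: f(x) reaches 3 at x = 3/12.92 = 0.232198
Step 2: integral(f_3) = integral(12.92x, 0, 0.232198) + integral(3, 0.232198, 1)
       = 12.92*0.232198^2/2 + 3*(1 - 0.232198)
       = 0.348297 + 2.303406
       = 2.651703
Step 3: As n -> infinity, f_n increases to f, so by MCT integral(f_n) -> integral(f) = 12.92/2 = 6.46.
Convergence: integral(f_3) = 2.651703 -> 6.46 as n -> infinity


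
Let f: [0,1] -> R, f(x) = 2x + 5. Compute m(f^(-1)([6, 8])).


f^(-1)([6, 8]) = {x : 6 <= 2x + 5 <= 8}
Solving: (6 - 5)/2 <= x <= (8 - 5)/2
= [0.5, 1.5]
Intersecting with [0,1]: [0.5, 1]
Measure = 1 - 0.5 = 0.5


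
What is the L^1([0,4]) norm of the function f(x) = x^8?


Step 1: ||f||_1 = (integral_0^4 |x^8|^1 dx)^(1/1)
     = (integral_0^4 x^8 dx)^(1/1)
Step 2: integral_0^4 x^8 dx = [x^9/(9)] from 0 to 4 = 4^9/9
     = 262144/9 = 29127.111111
Step 3: ||f||_1 = (29127.111111)^(1/1) = 29127.111111


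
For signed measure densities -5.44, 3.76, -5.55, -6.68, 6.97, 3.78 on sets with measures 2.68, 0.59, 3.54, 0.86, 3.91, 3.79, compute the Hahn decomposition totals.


Step 1: Compute signed measure on each set:
  Set 1: -5.44 * 2.68 = -14.5792
  Set 2: 3.76 * 0.59 = 2.2184
  Set 3: -5.55 * 3.54 = -19.647
  Set 4: -6.68 * 0.86 = -5.7448
  Set 5: 6.97 * 3.91 = 27.2527
  Set 6: 3.78 * 3.79 = 14.3262
Step 2: Total signed measure = (-14.5792) + (2.2184) + (-19.647) + (-5.7448) + (27.2527) + (14.3262)
     = 3.8263
Step 3: Positive part mu+(X) = sum of positive contributions = 43.7973
Step 4: Negative part mu-(X) = |sum of negative contributions| = 39.971


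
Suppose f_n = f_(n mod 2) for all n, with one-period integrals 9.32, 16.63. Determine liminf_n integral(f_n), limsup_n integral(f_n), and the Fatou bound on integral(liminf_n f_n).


The sequence (integral(f_n)) is periodic with period 2, repeating the values 9.32, 16.63 indefinitely.
Step 1: For a periodic sequence, every tail (a_m, a_(m+1), ...) contains all 2 period values infinitely often.
Step 2: Hence inf of every tail = min of the period values = min(9.32, 16.63) = 9.32.
        liminf_n integral(f_n) = sup over m of (inf of tail from m) = 9.32.
Step 3: Similarly sup of every tail = max of the period values = 16.63.
        limsup_n integral(f_n) = 16.63.
Step 4: Fatou's lemma: integral(liminf_n f_n) <= liminf_n integral(f_n) = 9.32.
        So the integral of the pointwise liminf is at most 9.32.


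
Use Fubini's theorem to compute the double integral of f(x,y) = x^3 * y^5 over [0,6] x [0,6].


By Fubini's theorem, the double integral factors as a product of single integrals:
Step 1: integral_0^6 x^3 dx = [x^4/4] from 0 to 6
     = 6^4/4 = 324
Step 2: integral_0^6 y^5 dy = [y^6/6] from 0 to 6
     = 6^6/6 = 7776
Step 3: Double integral = 324 * 7776 = 2.519424e+06


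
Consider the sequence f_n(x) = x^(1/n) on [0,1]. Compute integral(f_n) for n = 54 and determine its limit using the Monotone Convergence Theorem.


At n = 54: f_54(x) = x^(1/54).
Step 1: integral(x^(1/54), 0, 1) = [x^(1/54+1) / (1/54+1)] from 0 to 1
     = 1 / (1/54 + 1) = 1 / ((54+1)/54) = 54/(54+1)
     = 54/55 = 0.981818
Step 2: As n -> infinity, f_n(x) = x^(1/n) -> 1 for x in (0,1], and f_n is increasing in n.
By MCT, lim_n integral(f_n) = integral(lim_n f_n) = integral(1, 0, 1) = 1.
Step 3: Verify convergence: 54/55 = 0.981818 -> 1


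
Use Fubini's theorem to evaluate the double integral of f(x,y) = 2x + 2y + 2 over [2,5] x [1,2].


By Fubini, integrate in x first, then y.
Step 1: Fix y, integrate over x in [2,5]:
  integral(2x + 2y + 2, x=2..5)
  = 2*(5^2 - 2^2)/2 + (2y + 2)*(5 - 2)
  = 21 + (2y + 2)*3
  = 21 + 6y + 6
  = 27 + 6y
Step 2: Integrate over y in [1,2]:
  integral(27 + 6y, y=1..2)
  = 27*1 + 6*(2^2 - 1^2)/2
  = 27 + 9
  = 36


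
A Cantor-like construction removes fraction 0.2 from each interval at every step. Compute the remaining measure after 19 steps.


Step 1: At each step, fraction remaining = 1 - 0.2 = 0.8
Step 2: After 19 steps, measure = (0.8)^19
Result = 0.014412


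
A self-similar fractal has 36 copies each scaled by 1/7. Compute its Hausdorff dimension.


For a self-similar set with N copies scaled by 1/r:
dim_H = log(N)/log(r) = log(36)/log(7)
= 3.583519/1.94591
= 1.841564


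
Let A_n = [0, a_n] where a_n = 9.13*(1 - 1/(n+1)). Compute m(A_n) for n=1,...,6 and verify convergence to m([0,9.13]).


By continuity of measure from below: if A_n increases to A, then m(A_n) -> m(A).
Here A = [0, 9.13], so m(A) = 9.13
Step 1: a_1 = 9.13*(1 - 1/2) = 4.565, m(A_1) = 4.565
Step 2: a_2 = 9.13*(1 - 1/3) = 6.0867, m(A_2) = 6.0867
Step 3: a_3 = 9.13*(1 - 1/4) = 6.8475, m(A_3) = 6.8475
Step 4: a_4 = 9.13*(1 - 1/5) = 7.304, m(A_4) = 7.304
Step 5: a_5 = 9.13*(1 - 1/6) = 7.6083, m(A_5) = 7.6083
Step 6: a_6 = 9.13*(1 - 1/7) = 7.8257, m(A_6) = 7.8257
Limit: m(A_n) -> m([0,9.13]) = 9.13


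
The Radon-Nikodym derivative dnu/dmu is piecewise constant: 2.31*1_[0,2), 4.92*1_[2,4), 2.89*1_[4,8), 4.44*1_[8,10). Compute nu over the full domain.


Integrate each piece of the Radon-Nikodym derivative:
Step 1: integral_0^2 2.31 dx = 2.31*(2-0) = 2.31*2 = 4.62
Step 2: integral_2^4 4.92 dx = 4.92*(4-2) = 4.92*2 = 9.84
Step 3: integral_4^8 2.89 dx = 2.89*(8-4) = 2.89*4 = 11.56
Step 4: integral_8^10 4.44 dx = 4.44*(10-8) = 4.44*2 = 8.88
Total: 4.62 + 9.84 + 11.56 + 8.88 = 34.9


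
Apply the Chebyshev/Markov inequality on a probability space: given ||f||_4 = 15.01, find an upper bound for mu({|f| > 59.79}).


Chebyshev/Markov inequality: mu(|f| > eps) <= (||f||_p / eps)^p
Step 1: ||f||_4 / eps = 15.01 / 59.79 = 0.251045
Step 2: Raise to power p = 4:
  (0.251045)^4 = 0.003972
Step 3: Therefore mu(|f| > 59.79) <= 0.003972


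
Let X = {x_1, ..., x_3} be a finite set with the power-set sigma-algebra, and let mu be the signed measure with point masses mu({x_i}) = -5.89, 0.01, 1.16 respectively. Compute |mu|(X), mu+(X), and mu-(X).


Step 1: Every measurable set is a union of atoms (the cells / points), so a Hahn decomposition is
  obtained by grouping atoms by sign: P = union of atoms with mu > 0, N = union of the remaining atoms.
  Atoms in P (indices): 2, 3;  atoms in N (indices): 1
  Positive values: 0.01, 1.16
  Negative values: -5.89
Step 2: mu+(X) = mu(P) = sum of positive atom values = 1.17
Step 3: mu-(X) = -mu(N) = sum of |negative atom values| = 5.89
Step 4: |mu|(X) = mu+(X) + mu-(X) = 1.17 + 5.89 = 7.06


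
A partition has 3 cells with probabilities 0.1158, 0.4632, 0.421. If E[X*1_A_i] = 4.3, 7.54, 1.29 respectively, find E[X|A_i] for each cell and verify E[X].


For each cell A_i: E[X|A_i] = E[X*1_A_i] / P(A_i)
Step 1: E[X|A_1] = 4.3 / 0.1158 = 37.132988
Step 2: E[X|A_2] = 7.54 / 0.4632 = 16.278066
Step 3: E[X|A_3] = 1.29 / 0.421 = 3.064133
Verification: E[X] = sum E[X*1_A_i] = 4.3 + 7.54 + 1.29 = 13.13


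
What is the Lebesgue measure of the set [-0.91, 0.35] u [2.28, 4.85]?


For pairwise disjoint intervals, m(union) = sum of lengths.
= (0.35 - -0.91) + (4.85 - 2.28)
= 1.26 + 2.57
= 3.83


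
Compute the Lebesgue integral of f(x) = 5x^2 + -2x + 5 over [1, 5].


The Lebesgue integral of a Riemann-integrable function agrees with the Riemann integral.
Antiderivative F(x) = (5/3)x^3 + (-2/2)x^2 + 5x
F(5) = (5/3)*5^3 + (-2/2)*5^2 + 5*5
     = (5/3)*125 + (-2/2)*25 + 5*5
     = 208.333333 + -25 + 25
     = 208.333333
F(1) = 5.666667
Integral = F(5) - F(1) = 208.333333 - 5.666667 = 202.666667


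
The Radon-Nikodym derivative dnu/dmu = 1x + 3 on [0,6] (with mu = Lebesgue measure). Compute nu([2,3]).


nu(A) = integral_A (dnu/dmu) dmu = integral_2^3 (1x + 3) dx
Step 1: Antiderivative F(x) = (1/2)x^2 + 3x
Step 2: F(3) = (1/2)*3^2 + 3*3 = 4.5 + 9 = 13.5
Step 3: F(2) = (1/2)*2^2 + 3*2 = 2 + 6 = 8
Step 4: nu([2,3]) = F(3) - F(2) = 13.5 - 8 = 5.5


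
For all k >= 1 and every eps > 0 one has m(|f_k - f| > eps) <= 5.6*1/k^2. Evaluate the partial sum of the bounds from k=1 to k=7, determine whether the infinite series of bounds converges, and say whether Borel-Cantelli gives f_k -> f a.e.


Step 1: List the terms 5.6*1/k^2 for k = 1 to 7:
  k=1: 5.6
  k=2: 1.4
  k=3: 0.622222
  k=4: 0.35
  k=5: 0.224
  k=6: 0.155556
  k=7: 0.114286
Step 2: Partial sum = 5.6 + 1.4 + 0.622222 + 0.35 + 0.224 + 0.155556 + 0.114286
     = 8.466063
Step 3: The full series sum_(k>=1) 5.6*1/k^2 converges (p-series with p = 2 > 1; a constant multiple of a convergent series converges).
Step 4: Fix eps > 0. Since sum_k m(|f_k - f| > eps) < infinity, the Borel-Cantelli lemma gives
        m(limsup_k {|f_k - f| > eps}) = 0, i.e. for a.e. x, |f_k(x) - f(x)| <= eps for all large k.
        Applying this with eps = 1/j for j = 1, 2, ... and intersecting the countably many full-measure sets,
        for a.e. x we get limsup_k |f_k(x) - f(x)| <= 1/j for every j, hence f_k -> f almost everywhere.
Conclusion: series converges; Borel-Cantelli yields f_k -> f a.e.


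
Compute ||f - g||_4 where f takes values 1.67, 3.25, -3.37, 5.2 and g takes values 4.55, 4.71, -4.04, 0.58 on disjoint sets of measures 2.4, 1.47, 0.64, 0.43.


Step 1: Compute differences f_i - g_i:
  1.67 - 4.55 = -2.88
  3.25 - 4.71 = -1.46
  -3.37 - -4.04 = 0.67
  5.2 - 0.58 = 4.62
Step 2: Compute |diff|^4 * measure for each set:
  |-2.88|^4 * 2.4 = 68.797071 * 2.4 = 165.112971
  |-1.46|^4 * 1.47 = 4.543719 * 1.47 = 6.679266
  |0.67|^4 * 0.64 = 0.201511 * 0.64 = 0.128967
  |4.62|^4 * 0.43 = 455.583411 * 0.43 = 195.900867
Step 3: Sum = 367.822072
Step 4: ||f-g||_4 = (367.822072)^(1/4) = 4.379348


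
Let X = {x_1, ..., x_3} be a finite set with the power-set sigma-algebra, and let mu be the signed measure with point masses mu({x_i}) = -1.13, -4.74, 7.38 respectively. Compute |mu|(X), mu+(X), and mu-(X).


Step 1: Every measurable set is a union of atoms (the cells / points), so a Hahn decomposition is
  obtained by grouping atoms by sign: P = union of atoms with mu > 0, N = union of the remaining atoms.
  Atoms in P (indices): 3;  atoms in N (indices): 1, 2
  Positive values: 7.38
  Negative values: -1.13, -4.74
Step 2: mu+(X) = mu(P) = sum of positive atom values = 7.38
Step 3: mu-(X) = -mu(N) = sum of |negative atom values| = 5.87
Step 4: |mu|(X) = mu+(X) + mu-(X) = 7.38 + 5.87 = 13.25


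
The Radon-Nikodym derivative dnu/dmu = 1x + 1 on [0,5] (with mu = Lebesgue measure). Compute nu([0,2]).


nu(A) = integral_A (dnu/dmu) dmu = integral_0^2 (1x + 1) dx
Step 1: Antiderivative F(x) = (1/2)x^2 + 1x
Step 2: F(2) = (1/2)*2^2 + 1*2 = 2 + 2 = 4
Step 3: F(0) = (1/2)*0^2 + 1*0 = 0.0 + 0 = 0.0
Step 4: nu([0,2]) = F(2) - F(0) = 4 - 0.0 = 4


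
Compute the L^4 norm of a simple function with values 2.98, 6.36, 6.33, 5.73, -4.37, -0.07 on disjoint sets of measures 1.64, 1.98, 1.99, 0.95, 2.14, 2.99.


Step 1: Compute |f_i|^4 for each value:
  |2.98|^4 = 78.861504
  |6.36|^4 = 1636.17014
  |6.33|^4 = 1605.516747
  |5.73|^4 = 1077.999322
  |-4.37|^4 = 364.69159
  |-0.07|^4 = 2.401000e-05
Step 2: Multiply by measures and sum:
  78.861504 * 1.64 = 129.332867
  1636.17014 * 1.98 = 3239.616878
  1605.516747 * 1.99 = 3194.978327
  1077.999322 * 0.95 = 1024.099356
  364.69159 * 2.14 = 780.440002
  2.401000e-05 * 2.99 = 7.178990e-05
Sum = 129.332867 + 3239.616878 + 3194.978327 + 1024.099356 + 780.440002 + 7.178990e-05 = 8368.467501
Step 3: Take the p-th root:
||f||_4 = (8368.467501)^(1/4) = 9.564483


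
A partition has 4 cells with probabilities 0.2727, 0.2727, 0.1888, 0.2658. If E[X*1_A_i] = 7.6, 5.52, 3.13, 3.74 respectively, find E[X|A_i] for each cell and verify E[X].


For each cell A_i: E[X|A_i] = E[X*1_A_i] / P(A_i)
Step 1: E[X|A_1] = 7.6 / 0.2727 = 27.869454
Step 2: E[X|A_2] = 5.52 / 0.2727 = 20.242024
Step 3: E[X|A_3] = 3.13 / 0.1888 = 16.57839
Step 4: E[X|A_4] = 3.74 / 0.2658 = 14.07073
Verification: E[X] = sum E[X*1_A_i] = 7.6 + 5.52 + 3.13 + 3.74 = 19.99


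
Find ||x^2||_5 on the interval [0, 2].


Step 1: ||f||_5 = (integral_0^2 |x^2|^5 dx)^(1/5)
     = (integral_0^2 x^10 dx)^(1/5)
Step 2: integral_0^2 x^10 dx = [x^11/(11)] from 0 to 2 = 2^11/11
     = 2048/11 = 186.181818
Step 3: ||f||_5 = (186.181818)^(1/5) = 2.844379


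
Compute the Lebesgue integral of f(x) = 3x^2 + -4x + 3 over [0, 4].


The Lebesgue integral of a Riemann-integrable function agrees with the Riemann integral.
Antiderivative F(x) = (3/3)x^3 + (-4/2)x^2 + 3x
F(4) = (3/3)*4^3 + (-4/2)*4^2 + 3*4
     = (3/3)*64 + (-4/2)*16 + 3*4
     = 64 + -32 + 12
     = 44
F(0) = 0.0
Integral = F(4) - F(0) = 44 - 0.0 = 44


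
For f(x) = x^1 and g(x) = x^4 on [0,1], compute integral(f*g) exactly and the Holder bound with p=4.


Step 1: Exact integral of f*g = integral(x^5, 0, 1) = 1/6
     = 0.166667
Step 2: Holder bound with p=4, q=1.333333:
  ||f||_p = (integral x^4 dx)^(1/4) = (1/5)^(1/4) = 0.66874
  ||g||_q = (integral x^5.333333 dx)^(1/1.333333) = (1/6.333333)^(1/1.333333) = 0.250482
Step 3: Holder bound = ||f||_p * ||g||_q = 0.66874 * 0.250482 = 0.167507
Verification: 0.166667 <= 0.167507 (Holder holds)


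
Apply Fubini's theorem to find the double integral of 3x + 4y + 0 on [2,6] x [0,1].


By Fubini, integrate in x first, then y.
Step 1: Fix y, integrate over x in [2,6]:
  integral(3x + 4y + 0, x=2..6)
  = 3*(6^2 - 2^2)/2 + (4y + 0)*(6 - 2)
  = 48 + (4y + 0)*4
  = 48 + 16y + 0
  = 48 + 16y
Step 2: Integrate over y in [0,1]:
  integral(48 + 16y, y=0..1)
  = 48*1 + 16*(1^2 - 0^2)/2
  = 48 + 8
  = 56


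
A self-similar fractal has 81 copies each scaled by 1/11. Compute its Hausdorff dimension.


For a self-similar set with N copies scaled by 1/r:
dim_H = log(N)/log(r) = log(81)/log(11)
= 4.394449/2.397895
= 1.832628


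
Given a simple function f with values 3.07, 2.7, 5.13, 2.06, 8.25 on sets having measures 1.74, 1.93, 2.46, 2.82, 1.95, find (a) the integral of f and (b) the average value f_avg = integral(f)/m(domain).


Step 1: Integral = sum(value_i * measure_i)
= 3.07*1.74 + 2.7*1.93 + 5.13*2.46 + 2.06*2.82 + 8.25*1.95
= 5.3418 + 5.211 + 12.6198 + 5.8092 + 16.0875
= 45.0693
Step 2: Total measure of domain = 1.74 + 1.93 + 2.46 + 2.82 + 1.95 = 10.9
Step 3: Average value = 45.0693 / 10.9 = 4.134798


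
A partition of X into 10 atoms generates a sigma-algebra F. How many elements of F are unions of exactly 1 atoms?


Each element of F is a union of some subset of the 10 atoms.
Elements that are unions of exactly 1 atoms correspond to 1-element subsets of the 10 atoms.
Count = C(10, 1) = 10! / (1! * 9!) = 10.


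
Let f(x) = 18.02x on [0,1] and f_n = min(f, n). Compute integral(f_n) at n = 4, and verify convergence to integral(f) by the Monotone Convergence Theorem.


f(x) = 18.02x on [0,1]; f_n(x) = min(18.02x, n). At n = 4:
Step 1: f(x) reaches 4 at x = 4/18.02 = 0.221976
Step 2: integral(f_4) = integral(18.02x, 0, 0.221976) + integral(4, 0.221976, 1)
       = 18.02*0.221976^2/2 + 4*(1 - 0.221976)
       = 0.443951 + 3.112098
       = 3.556049
Step 3: As n -> infinity, f_n increases to f, so by MCT integral(f_n) -> integral(f) = 18.02/2 = 9.01.
Convergence: integral(f_4) = 3.556049 -> 9.01 as n -> infinity


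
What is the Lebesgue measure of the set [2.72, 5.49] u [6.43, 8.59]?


For pairwise disjoint intervals, m(union) = sum of lengths.
= (5.49 - 2.72) + (8.59 - 6.43)
= 2.77 + 2.16
= 4.93


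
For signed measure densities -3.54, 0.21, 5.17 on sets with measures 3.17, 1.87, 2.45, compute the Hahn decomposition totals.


Step 1: Compute signed measure on each set:
  Set 1: -3.54 * 3.17 = -11.2218
  Set 2: 0.21 * 1.87 = 0.3927
  Set 3: 5.17 * 2.45 = 12.6665
Step 2: Total signed measure = (-11.2218) + (0.3927) + (12.6665)
     = 1.8374
Step 3: Positive part mu+(X) = sum of positive contributions = 13.0592
Step 4: Negative part mu-(X) = |sum of negative contributions| = 11.2218


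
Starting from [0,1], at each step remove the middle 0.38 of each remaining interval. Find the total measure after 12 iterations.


Step 1: At each step, fraction remaining = 1 - 0.38 = 0.62
Step 2: After 12 steps, measure = (0.62)^12
Result = 0.003226
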